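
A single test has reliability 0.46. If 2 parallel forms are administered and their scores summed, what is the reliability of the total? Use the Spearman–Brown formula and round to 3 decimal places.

0.630

ρ_k = kρ / (1 + (k−1)ρ) = 2·0.46 / (1 + 1·0.46) = 0.920 / 1.460 = 0.630.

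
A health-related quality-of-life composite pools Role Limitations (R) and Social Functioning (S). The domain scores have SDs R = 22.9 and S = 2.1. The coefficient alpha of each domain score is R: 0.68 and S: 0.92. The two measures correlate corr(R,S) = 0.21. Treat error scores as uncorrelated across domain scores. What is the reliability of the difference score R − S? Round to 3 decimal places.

0.669

Var(R−S) = 22.9² + 2.1² − 2·22.9·2.1·0.21 = 528.82 − 20.1978 = 508.622.
Under uncorrelated errors the observed covariances equal the true-score covariances, so only the own-variance terms attenuate.
True-score variance = [22.9²·0.68 + 2.1²·0.92] − 20.1978 = 360.656 − 20.1978 = 340.458.
Reliability = 340.458 / 508.622 = 0.669.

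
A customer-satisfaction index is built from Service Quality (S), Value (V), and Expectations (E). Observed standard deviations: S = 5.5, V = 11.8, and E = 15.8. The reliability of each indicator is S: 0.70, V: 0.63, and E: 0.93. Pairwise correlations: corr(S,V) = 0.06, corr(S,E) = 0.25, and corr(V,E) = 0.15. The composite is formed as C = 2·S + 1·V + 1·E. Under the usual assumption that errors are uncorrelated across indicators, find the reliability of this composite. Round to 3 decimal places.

Var(C) = 2²·5.5² + 11.8² + 15.8² + 2·[2·5.5·11.8·0.06 + 2·5.5·15.8·0.25 + 11.8·15.8·0.15] = 509.88 + 158.408 = 668.288.
Because errors are independent across components, Cov(Tᵢ,Tⱼ) = Cov(Xᵢ,Xⱼ); the off-diagonal part of the true-score variance is the same as above.
True-score variance = [2²·5.5²·0.70 + 11.8²·0.63 + 15.8²·0.93] + 158.408 = 404.586 + 158.408 = 562.994.
Reliability = 562.994 / 668.288 = 0.842.

0.842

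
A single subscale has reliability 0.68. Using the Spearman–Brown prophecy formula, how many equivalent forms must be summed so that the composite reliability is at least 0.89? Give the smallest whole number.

k ≥ ρ*(1−ρ₁)/(ρ₁(1−ρ*)) = 0.89·0.32 / (0.68·0.11) = 3.807.
Smallest integer k = 4.

4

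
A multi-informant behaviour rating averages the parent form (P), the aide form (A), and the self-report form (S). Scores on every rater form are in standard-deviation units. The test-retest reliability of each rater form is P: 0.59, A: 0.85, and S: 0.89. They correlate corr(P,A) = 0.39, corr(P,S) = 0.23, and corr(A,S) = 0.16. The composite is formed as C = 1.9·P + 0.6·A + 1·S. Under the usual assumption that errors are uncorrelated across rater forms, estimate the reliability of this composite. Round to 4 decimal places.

0.7626

Var(C) = 1.9² + 0.6² + 1 + 2·[1.14·0.39 + 1.9·0.23 + 0.6·0.16] = 4.97 + 1.9552 = 6.9252.
Because errors are independent across components, Cov(Tᵢ,Tⱼ) = Cov(Xᵢ,Xⱼ); the off-diagonal part of the true-score variance is the same as above.
True-score variance = [1.9²·0.59 + 0.6²·0.85 + 0.89] + 1.9552 = 3.3259 + 1.9552 = 5.2811.
Reliability = 5.2811 / 6.9252 = 0.7626.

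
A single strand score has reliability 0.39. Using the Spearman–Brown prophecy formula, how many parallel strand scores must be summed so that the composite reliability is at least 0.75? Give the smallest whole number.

5

k ≥ ρ*(1−ρ₁)/(ρ₁(1−ρ*)) = 0.75·0.61 / (0.39·0.25) = 4.692.
Smallest integer k = 5.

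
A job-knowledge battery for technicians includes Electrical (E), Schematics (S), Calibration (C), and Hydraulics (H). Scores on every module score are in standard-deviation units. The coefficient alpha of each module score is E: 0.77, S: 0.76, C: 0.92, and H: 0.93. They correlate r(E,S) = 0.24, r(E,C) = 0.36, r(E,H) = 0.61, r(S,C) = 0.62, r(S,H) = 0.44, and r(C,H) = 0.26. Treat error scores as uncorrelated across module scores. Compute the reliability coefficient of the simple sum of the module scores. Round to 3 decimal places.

Var(E+S+C+H) = 4 + 2·[0.24 + 0.36 + 0.61 + 0.62 + 0.44 + 0.26] = 4 + 5.06 = 9.06.
Because errors are independent across components, Cov(Tᵢ,Tⱼ) = Cov(Xᵢ,Xⱼ); the off-diagonal part of the true-score variance is the same as above.
True-score variance = [0.77 + 0.76 + 0.92 + 0.93] + 5.06 = 3.38 + 5.06 = 8.44.
Reliability = 8.44 / 9.06 = 0.932.

0.932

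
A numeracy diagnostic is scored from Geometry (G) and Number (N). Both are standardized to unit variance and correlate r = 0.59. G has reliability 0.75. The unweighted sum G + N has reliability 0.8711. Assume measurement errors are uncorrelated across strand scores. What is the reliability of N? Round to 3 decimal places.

Var(G+N) = 2 + 2·0.59 = 3.180.
True-score variance = ρ_G + ρ_N + 2·0.59, so 0.8711 = (0.75 + ρ_N + 1.18) / 3.180.
ρ_N = 0.8711·3.180 − 0.75 − 1.18 = 0.840.

0.840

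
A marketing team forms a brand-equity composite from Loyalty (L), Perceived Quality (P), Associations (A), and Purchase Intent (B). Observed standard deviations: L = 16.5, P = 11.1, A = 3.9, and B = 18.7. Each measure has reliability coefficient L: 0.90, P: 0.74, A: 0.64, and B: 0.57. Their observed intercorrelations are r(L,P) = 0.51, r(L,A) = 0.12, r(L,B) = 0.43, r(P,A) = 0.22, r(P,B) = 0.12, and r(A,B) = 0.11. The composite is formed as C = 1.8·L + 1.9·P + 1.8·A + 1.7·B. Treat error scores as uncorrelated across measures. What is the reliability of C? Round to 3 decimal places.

0.842

Var(C) = 1.8²·16.5² + 1.9²·11.1² + 1.8²·3.9² + 1.7²·18.7² + 2·[3.42·16.5·11.1·0.51 + 3.24·16.5·3.9·0.12 + 3.06·16.5·18.7·0.43 + 3.42·11.1·3.9·0.22 + 3.23·11.1·18.7·0.12 + 3.06·3.9·18.7·0.11] = 2386.76 + 1776.07 = 4162.83.
Because errors are independent across components, Cov(Tᵢ,Tⱼ) = Cov(Xᵢ,Xⱼ); the off-diagonal part of the true-score variance is the same as above.
True-score variance = [1.8²·16.5²·0.90 + 1.9²·11.1²·0.74 + 1.8²·3.9²·0.64 + 1.7²·18.7²·0.57] + 1776.07 = 1730.61 + 1776.07 = 3506.67.
Reliability = 3506.67 / 4162.83 = 0.842.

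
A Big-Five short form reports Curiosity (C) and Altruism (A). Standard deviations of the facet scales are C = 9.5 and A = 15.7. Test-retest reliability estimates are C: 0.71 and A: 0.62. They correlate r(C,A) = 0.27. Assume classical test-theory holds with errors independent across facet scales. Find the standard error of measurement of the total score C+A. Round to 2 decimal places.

10.95

Var(total) = 336.74 + 80.541 = 417.281.
True-score variance = 216.901 + 80.541 = 297.442, so reliability = 0.7128.
Error variance = 417.281 − 297.442 = 119.839; SEM = √119.839 = 10.95.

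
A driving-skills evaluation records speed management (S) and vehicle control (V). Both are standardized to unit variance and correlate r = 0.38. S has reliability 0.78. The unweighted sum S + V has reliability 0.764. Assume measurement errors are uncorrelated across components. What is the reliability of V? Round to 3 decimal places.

0.569

Var(S+V) = 2 + 2·0.38 = 2.760.
True-score variance = ρ_S + ρ_V + 2·0.38, so 0.764 = (0.78 + ρ_V + 0.76) / 2.760.
ρ_V = 0.764·2.760 − 0.78 − 0.76 = 0.569.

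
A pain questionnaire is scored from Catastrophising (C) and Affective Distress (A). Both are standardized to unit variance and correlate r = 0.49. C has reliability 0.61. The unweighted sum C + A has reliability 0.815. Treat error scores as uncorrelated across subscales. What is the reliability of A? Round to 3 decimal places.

0.839

Var(C+A) = 2 + 2·0.49 = 2.980.
True-score variance = ρ_C + ρ_A + 2·0.49, so 0.815 = (0.61 + ρ_A + 0.98) / 2.980.
ρ_A = 0.815·2.980 − 0.61 − 0.98 = 0.839.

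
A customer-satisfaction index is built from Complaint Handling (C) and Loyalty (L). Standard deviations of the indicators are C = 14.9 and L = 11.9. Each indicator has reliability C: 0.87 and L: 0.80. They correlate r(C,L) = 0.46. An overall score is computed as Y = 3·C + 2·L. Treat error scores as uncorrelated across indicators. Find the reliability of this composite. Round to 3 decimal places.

0.895

Var(Y) = 3²·14.9² + 2²·11.9² + 2·[6·14.9·11.9·0.46] = 2564.53 + 978.751 = 3543.28.
Under uncorrelated errors the observed covariances equal the true-score covariances, so only the own-variance terms attenuate.
True-score variance = [3²·14.9²·0.87 + 2²·11.9²·0.80] + 978.751 = 2191.49 + 978.751 = 3170.24.
Reliability = 3170.24 / 3543.28 = 0.895.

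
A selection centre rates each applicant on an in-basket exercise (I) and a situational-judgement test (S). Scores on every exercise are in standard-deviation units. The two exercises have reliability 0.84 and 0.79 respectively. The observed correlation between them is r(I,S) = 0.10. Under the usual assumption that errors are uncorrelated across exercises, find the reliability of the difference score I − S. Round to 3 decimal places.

0.794

Var(I−S) = 1 + 1 − 2·0.10 = 2 − 0.2 = 1.8.
With uncorrelated errors the cross-covariances are all true-score covariance, so they carry over unchanged; only the diagonal terms shrink to ρᵢσᵢ².
True-score variance = [0.84 + 0.79] − 0.2 = 1.63 − 0.2 = 1.43.
Reliability = 1.43 / 1.8 = 0.794.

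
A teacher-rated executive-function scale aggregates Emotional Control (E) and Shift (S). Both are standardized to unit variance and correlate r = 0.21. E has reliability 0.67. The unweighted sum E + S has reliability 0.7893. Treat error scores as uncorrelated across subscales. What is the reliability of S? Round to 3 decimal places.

Var(E+S) = 2 + 2·0.21 = 2.420.
True-score variance = ρ_E + ρ_S + 2·0.21, so 0.7893 = (0.67 + ρ_S + 0.42) / 2.420.
ρ_S = 0.7893·2.420 − 0.67 − 0.42 = 0.820.

0.820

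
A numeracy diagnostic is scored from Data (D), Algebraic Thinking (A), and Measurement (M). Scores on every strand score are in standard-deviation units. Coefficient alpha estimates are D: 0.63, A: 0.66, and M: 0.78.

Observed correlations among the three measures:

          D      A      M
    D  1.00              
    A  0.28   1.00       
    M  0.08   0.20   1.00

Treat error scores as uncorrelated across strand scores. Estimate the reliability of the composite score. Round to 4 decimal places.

Var(D+A+M) = 3 + 2·[0.28 + 0.08 + 0.20] = 3 + 1.12 = 4.12.
With uncorrelated errors the cross-covariances are all true-score covariance, so they carry over unchanged; only the diagonal terms shrink to ρᵢσᵢ².
True-score variance = [0.63 + 0.66 + 0.78] + 1.12 = 2.07 + 1.12 = 3.19.
Reliability = 3.19 / 4.12 = 0.7743.

0.7743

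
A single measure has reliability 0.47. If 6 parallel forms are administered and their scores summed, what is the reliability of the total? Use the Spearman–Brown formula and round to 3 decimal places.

0.842

ρ_k = kρ / (1 + (k−1)ρ) = 6·0.47 / (1 + 5·0.47) = 2.820 / 3.350 = 0.842.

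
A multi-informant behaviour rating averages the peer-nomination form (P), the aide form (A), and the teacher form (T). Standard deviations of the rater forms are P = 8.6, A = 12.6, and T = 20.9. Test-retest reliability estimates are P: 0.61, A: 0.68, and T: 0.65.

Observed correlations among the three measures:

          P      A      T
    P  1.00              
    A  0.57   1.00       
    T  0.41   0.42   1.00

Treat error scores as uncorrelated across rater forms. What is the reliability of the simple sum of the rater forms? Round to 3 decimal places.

0.800

Var(P+A+T) = 8.6² + 12.6² + 20.9² + 2·[8.6·12.6·0.57 + 8.6·20.9·0.41 + 12.6·20.9·0.42] = 669.53 + 492.123 = 1161.65.
Under uncorrelated errors the observed covariances equal the true-score covariances, so only the own-variance terms attenuate.
True-score variance = [8.6²·0.61 + 12.6²·0.68 + 20.9²·0.65] + 492.123 = 436.999 + 492.123 = 929.122.
Reliability = 929.122 / 1161.65 = 0.800.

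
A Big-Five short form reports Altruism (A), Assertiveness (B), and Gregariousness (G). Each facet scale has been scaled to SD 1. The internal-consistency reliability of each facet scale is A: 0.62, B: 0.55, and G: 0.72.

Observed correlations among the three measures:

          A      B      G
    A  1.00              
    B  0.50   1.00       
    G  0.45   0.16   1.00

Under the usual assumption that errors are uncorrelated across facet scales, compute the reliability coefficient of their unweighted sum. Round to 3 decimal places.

Var(A+B+G) = 3 + 2·[0.50 + 0.45 + 0.16] = 3 + 2.22 = 5.22.
With uncorrelated errors the cross-covariances are all true-score covariance, so they carry over unchanged; only the diagonal terms shrink to ρᵢσᵢ².
True-score variance = [0.62 + 0.55 + 0.72] + 2.22 = 1.89 + 2.22 = 4.11.
Reliability = 4.11 / 5.22 = 0.787.

0.787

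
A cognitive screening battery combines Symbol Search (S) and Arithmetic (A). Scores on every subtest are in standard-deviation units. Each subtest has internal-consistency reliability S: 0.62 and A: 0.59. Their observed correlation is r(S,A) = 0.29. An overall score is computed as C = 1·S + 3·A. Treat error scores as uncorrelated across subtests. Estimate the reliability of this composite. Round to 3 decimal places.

Var(C) = 1 + 3² + 2·[3·0.29] = 10 + 1.74 = 11.74.
Under uncorrelated errors the observed covariances equal the true-score covariances, so only the own-variance terms attenuate.
True-score variance = [0.62 + 3²·0.59] + 1.74 = 5.93 + 1.74 = 7.67.
Reliability = 7.67 / 11.74 = 0.653.

0.653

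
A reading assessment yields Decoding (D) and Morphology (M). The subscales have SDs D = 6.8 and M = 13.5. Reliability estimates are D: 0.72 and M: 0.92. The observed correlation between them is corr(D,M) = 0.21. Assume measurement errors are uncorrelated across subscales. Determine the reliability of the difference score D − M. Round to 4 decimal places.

0.8551

Var(D−M) = 6.8² + 13.5² − 2·6.8·13.5·0.21 = 228.49 − 38.556 = 189.934.
Because errors are independent across components, Cov(Tᵢ,Tⱼ) = Cov(Xᵢ,Xⱼ); the off-diagonal part of the true-score variance is the same as above.
True-score variance = [6.8²·0.72 + 13.5²·0.92] − 38.556 = 200.963 − 38.556 = 162.407.
Reliability = 162.407 / 189.934 = 0.8551.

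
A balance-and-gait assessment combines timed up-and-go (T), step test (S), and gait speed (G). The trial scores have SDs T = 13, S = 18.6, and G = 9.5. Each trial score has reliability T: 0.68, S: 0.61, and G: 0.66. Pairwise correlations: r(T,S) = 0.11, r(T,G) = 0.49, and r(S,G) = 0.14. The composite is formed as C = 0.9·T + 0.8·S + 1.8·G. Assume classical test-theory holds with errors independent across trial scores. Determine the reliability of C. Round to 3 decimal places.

Var(C) = 0.9²·13² + 0.8²·18.6² + 1.8²·9.5² + 2·[0.72·13·18.6·0.11 + 1.62·13·9.5·0.49 + 1.44·18.6·9.5·0.14] = 650.714 + 305.615 = 956.33.
With uncorrelated errors the cross-covariances are all true-score covariance, so they carry over unchanged; only the diagonal terms shrink to ρᵢσᵢ².
True-score variance = [0.9²·13²·0.68 + 0.8²·18.6²·0.61 + 1.8²·9.5²·0.66] + 305.615 = 421.139 + 305.615 = 726.754.
Reliability = 726.754 / 956.33 = 0.760.

0.760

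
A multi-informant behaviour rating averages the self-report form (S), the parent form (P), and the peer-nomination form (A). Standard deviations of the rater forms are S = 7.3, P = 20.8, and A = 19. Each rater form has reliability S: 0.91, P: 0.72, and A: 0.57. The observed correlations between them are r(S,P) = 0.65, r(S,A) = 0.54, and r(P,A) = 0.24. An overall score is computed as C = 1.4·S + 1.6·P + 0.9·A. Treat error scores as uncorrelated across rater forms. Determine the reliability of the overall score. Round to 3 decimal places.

0.815

Var(C) = 1.4²·7.3² + 1.6²·20.8² + 0.9²·19² + 2·[2.24·7.3·20.8·0.65 + 1.26·7.3·19·0.54 + 1.44·20.8·19·0.24] = 1504.42 + 904.063 = 2408.48.
Because errors are independent across components, Cov(Tᵢ,Tⱼ) = Cov(Xᵢ,Xⱼ); the off-diagonal part of the true-score variance is the same as above.
True-score variance = [1.4²·7.3²·0.91 + 1.6²·20.8²·0.72 + 0.9²·19²·0.57] + 904.063 = 1059.16 + 904.063 = 1963.23.
Reliability = 1963.23 / 2408.48 = 0.815.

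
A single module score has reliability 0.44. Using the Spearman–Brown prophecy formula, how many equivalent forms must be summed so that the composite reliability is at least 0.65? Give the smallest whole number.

3

k ≥ ρ*(1−ρ₁)/(ρ₁(1−ρ*)) = 0.65·0.56 / (0.44·0.35) = 2.364.
Smallest integer k = 3.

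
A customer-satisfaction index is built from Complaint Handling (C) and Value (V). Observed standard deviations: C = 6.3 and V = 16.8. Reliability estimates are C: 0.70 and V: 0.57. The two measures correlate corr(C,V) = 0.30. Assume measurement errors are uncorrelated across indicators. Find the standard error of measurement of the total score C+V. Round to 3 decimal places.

11.544

Var(total) = 321.93 + 63.504 = 385.434.
True-score variance = 188.66 + 63.504 = 252.164, so reliability = 0.6542.
Error variance = 385.434 − 252.164 = 133.27; SEM = √133.27 = 11.544.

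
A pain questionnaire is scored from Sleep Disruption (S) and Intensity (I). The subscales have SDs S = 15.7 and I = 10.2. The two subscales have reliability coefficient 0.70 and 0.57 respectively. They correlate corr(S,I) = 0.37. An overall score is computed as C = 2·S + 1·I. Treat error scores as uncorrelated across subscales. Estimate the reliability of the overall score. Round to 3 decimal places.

Var(C) = 2²·15.7² + 10.2² + 2·[2·15.7·10.2·0.37] = 1090 + 237.007 = 1327.01.
With uncorrelated errors the cross-covariances are all true-score covariance, so they carry over unchanged; only the diagonal terms shrink to ρᵢσᵢ².
True-score variance = [2²·15.7²·0.70 + 10.2²·0.57] + 237.007 = 749.475 + 237.007 = 986.482.
Reliability = 986.482 / 1327.01 = 0.743.

0.743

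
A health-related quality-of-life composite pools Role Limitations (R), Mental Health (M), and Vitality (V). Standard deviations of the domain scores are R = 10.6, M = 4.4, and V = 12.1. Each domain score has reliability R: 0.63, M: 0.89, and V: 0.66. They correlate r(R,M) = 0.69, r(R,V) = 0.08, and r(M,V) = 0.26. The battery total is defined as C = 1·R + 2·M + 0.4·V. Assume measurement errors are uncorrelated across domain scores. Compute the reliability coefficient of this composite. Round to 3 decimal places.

0.844

Var(C) = 10.6² + 2²·4.4² + 0.4²·12.1² + 2·[2·10.6·4.4·0.69 + 0.4·10.6·12.1·0.08 + 0.8·4.4·12.1·0.26] = 213.226 + 159.083 = 372.308.
Under uncorrelated errors the observed covariances equal the true-score covariances, so only the own-variance terms attenuate.
True-score variance = [10.6²·0.63 + 2²·4.4²·0.89 + 0.4²·12.1²·0.66] + 159.083 = 155.169 + 159.083 = 314.252.
Reliability = 314.252 / 372.308 = 0.844.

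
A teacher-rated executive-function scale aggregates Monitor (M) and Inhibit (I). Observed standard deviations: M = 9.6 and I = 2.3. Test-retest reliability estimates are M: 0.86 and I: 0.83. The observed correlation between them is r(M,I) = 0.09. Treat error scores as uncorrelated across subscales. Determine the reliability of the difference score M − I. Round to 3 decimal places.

Var(M−I) = 9.6² + 2.3² − 2·9.6·2.3·0.09 = 97.45 − 3.9744 = 93.4756.
Under uncorrelated errors the observed covariances equal the true-score covariances, so only the own-variance terms attenuate.
True-score variance = [9.6²·0.86 + 2.3²·0.83] − 3.9744 = 83.6483 − 3.9744 = 79.6739.
Reliability = 79.6739 / 93.4756 = 0.852.

0.852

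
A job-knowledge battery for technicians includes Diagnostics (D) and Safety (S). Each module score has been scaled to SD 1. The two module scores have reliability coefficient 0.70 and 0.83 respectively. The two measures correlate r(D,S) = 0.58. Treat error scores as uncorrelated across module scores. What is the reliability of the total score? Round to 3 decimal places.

0.851

Var(D+S) = 2 + 2·[0.58] = 2 + 1.16 = 3.16.
Because errors are independent across components, Cov(Tᵢ,Tⱼ) = Cov(Xᵢ,Xⱼ); the off-diagonal part of the true-score variance is the same as above.
True-score variance = [0.70 + 0.83] + 1.16 = 1.53 + 1.16 = 2.69.
Reliability = 2.69 / 3.16 = 0.851.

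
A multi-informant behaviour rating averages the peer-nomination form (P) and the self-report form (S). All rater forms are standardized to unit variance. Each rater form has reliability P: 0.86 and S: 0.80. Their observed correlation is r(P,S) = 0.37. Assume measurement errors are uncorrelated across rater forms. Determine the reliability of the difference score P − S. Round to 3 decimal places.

Var(P−S) = 1 + 1 − 2·0.37 = 2 − 0.74 = 1.26.
Under uncorrelated errors the observed covariances equal the true-score covariances, so only the own-variance terms attenuate.
True-score variance = [0.86 + 0.80] − 0.74 = 1.66 − 0.74 = 0.92.
Reliability = 0.92 / 1.26 = 0.730.

0.730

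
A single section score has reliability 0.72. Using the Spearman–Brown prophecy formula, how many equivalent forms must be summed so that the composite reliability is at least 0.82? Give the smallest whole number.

k ≥ ρ*(1−ρ₁)/(ρ₁(1−ρ*)) = 0.82·0.28 / (0.72·0.18) = 1.772.
Smallest integer k = 2.

2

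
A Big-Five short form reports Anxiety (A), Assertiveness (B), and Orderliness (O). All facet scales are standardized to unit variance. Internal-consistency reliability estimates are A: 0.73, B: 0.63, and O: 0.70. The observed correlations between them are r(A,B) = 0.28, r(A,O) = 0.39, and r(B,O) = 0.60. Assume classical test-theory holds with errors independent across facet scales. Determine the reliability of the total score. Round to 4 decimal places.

Var(A+B+O) = 3 + 2·[0.28 + 0.39 + 0.60] = 3 + 2.54 = 5.54.
Under uncorrelated errors the observed covariances equal the true-score covariances, so only the own-variance terms attenuate.
True-score variance = [0.73 + 0.63 + 0.70] + 2.54 = 2.06 + 2.54 = 4.6.
Reliability = 4.6 / 5.54 = 0.8303.

0.8303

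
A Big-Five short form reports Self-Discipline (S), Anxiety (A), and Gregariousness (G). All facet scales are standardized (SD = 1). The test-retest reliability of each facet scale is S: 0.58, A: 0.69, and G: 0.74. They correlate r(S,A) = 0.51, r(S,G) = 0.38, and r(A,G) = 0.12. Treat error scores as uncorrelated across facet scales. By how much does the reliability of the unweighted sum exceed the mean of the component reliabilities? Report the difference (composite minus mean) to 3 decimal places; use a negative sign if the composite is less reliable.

Var(sum) = 3 + 2.02 = 5.02; true-score variance = 2.01 + 2.02 = 4.03; composite reliability = 0.8028.
Mean component reliability = 0.6700.
Difference = 0.8028 − 0.6700 = 0.133.

0.133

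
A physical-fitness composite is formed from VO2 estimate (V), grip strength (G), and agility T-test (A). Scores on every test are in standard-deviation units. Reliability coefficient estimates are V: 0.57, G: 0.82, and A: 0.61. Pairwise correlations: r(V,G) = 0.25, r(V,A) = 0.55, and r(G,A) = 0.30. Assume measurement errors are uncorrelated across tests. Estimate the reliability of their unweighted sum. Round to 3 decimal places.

Var(V+G+A) = 3 + 2·[0.25 + 0.55 + 0.30] = 3 + 2.2 = 5.2.
With uncorrelated errors the cross-covariances are all true-score covariance, so they carry over unchanged; only the diagonal terms shrink to ρᵢσᵢ².
True-score variance = [0.57 + 0.82 + 0.61] + 2.2 = 2 + 2.2 = 4.2.
Reliability = 4.2 / 5.2 = 0.808.

0.808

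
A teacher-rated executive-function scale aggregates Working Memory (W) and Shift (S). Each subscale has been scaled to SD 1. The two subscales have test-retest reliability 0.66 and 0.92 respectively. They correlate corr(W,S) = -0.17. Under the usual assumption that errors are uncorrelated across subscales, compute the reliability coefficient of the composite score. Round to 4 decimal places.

0.7470

Var(W+S) = 2 + 2·[(-0.17)] = 2 − 0.34 = 1.66.
Under uncorrelated errors the observed covariances equal the true-score covariances, so only the own-variance terms attenuate.
True-score variance = [0.66 + 0.92] − 0.34 = 1.58 − 0.34 = 1.24.
Reliability = 1.24 / 1.66 = 0.7470.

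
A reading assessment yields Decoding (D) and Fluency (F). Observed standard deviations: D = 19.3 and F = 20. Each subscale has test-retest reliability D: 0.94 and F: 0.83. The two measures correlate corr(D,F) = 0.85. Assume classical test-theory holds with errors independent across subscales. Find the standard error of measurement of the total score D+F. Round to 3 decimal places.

Var(total) = 772.49 + 656.2 = 1428.69.
True-score variance = 682.141 + 656.2 = 1338.34, so reliability = 0.9368.
Error variance = 1428.69 − 1338.34 = 90.3494; SEM = √90.3494 = 9.505.

9.505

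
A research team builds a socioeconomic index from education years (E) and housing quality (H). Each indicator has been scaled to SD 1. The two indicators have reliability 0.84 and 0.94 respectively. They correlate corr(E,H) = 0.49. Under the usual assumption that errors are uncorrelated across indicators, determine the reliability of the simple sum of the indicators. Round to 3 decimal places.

Var(E+H) = 2 + 2·[0.49] = 2 + 0.98 = 2.98.
Under uncorrelated errors the observed covariances equal the true-score covariances, so only the own-variance terms attenuate.
True-score variance = [0.84 + 0.94] + 0.98 = 1.78 + 0.98 = 2.76.
Reliability = 2.76 / 2.98 = 0.926.

0.926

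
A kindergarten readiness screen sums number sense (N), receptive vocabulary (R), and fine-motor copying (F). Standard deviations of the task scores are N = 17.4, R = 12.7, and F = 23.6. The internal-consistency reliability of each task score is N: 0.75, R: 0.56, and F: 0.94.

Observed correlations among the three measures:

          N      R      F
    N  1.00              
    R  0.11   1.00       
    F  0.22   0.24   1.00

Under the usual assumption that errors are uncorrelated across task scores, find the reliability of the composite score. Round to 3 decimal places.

Var(N+R+F) = 17.4² + 12.7² + 23.6² + 2·[17.4·12.7·0.11 + 17.4·23.6·0.22 + 12.7·23.6·0.24] = 1021.01 + 373.163 = 1394.17.
Under uncorrelated errors the observed covariances equal the true-score covariances, so only the own-variance terms attenuate.
True-score variance = [17.4²·0.75 + 12.7²·0.56 + 23.6²·0.94] + 373.163 = 840.935 + 373.163 = 1214.1.
Reliability = 1214.1 / 1394.17 = 0.871.

0.871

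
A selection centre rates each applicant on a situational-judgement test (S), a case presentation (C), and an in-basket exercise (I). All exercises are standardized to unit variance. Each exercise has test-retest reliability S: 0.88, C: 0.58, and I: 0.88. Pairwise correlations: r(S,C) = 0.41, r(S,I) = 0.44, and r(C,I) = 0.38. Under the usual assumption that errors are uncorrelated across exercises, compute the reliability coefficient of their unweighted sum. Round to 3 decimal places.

Var(S+C+I) = 3 + 2·[0.41 + 0.44 + 0.38] = 3 + 2.46 = 5.46.
Under uncorrelated errors the observed covariances equal the true-score covariances, so only the own-variance terms attenuate.
True-score variance = [0.88 + 0.58 + 0.88] + 2.46 = 2.34 + 2.46 = 4.8.
Reliability = 4.8 / 5.46 = 0.879.

0.879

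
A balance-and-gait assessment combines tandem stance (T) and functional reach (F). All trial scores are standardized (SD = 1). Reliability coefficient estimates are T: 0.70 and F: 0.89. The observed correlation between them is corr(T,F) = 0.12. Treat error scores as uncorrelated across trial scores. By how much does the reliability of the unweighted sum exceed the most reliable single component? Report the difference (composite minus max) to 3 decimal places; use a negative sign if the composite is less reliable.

-0.073

Var(sum) = 2 + 0.24 = 2.24; true-score variance = 1.59 + 0.24 = 1.83; composite reliability = 0.8170.
Max component reliability = 0.8900.
Difference = 0.8170 − 0.8900 = -0.073.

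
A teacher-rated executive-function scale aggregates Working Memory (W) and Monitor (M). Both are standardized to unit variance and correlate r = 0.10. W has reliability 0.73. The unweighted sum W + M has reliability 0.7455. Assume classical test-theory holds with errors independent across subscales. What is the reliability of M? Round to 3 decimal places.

Var(W+M) = 2 + 2·0.10 = 2.200.
True-score variance = ρ_W + ρ_M + 2·0.10, so 0.7455 = (0.73 + ρ_M + 0.20) / 2.200.
ρ_M = 0.7455·2.200 − 0.73 − 0.20 = 0.710.

0.710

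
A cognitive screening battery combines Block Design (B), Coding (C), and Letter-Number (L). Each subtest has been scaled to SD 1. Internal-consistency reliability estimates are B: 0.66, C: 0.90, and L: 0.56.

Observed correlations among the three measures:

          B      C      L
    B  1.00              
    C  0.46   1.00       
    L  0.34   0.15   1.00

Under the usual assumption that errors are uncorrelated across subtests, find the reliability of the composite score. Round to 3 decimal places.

0.820

Var(B+C+L) = 3 + 2·[0.46 + 0.34 + 0.15] = 3 + 1.9 = 4.9.
Because errors are independent across components, Cov(Tᵢ,Tⱼ) = Cov(Xᵢ,Xⱼ); the off-diagonal part of the true-score variance is the same as above.
True-score variance = [0.66 + 0.90 + 0.56] + 1.9 = 2.12 + 1.9 = 4.02.
Reliability = 4.02 / 4.9 = 0.820.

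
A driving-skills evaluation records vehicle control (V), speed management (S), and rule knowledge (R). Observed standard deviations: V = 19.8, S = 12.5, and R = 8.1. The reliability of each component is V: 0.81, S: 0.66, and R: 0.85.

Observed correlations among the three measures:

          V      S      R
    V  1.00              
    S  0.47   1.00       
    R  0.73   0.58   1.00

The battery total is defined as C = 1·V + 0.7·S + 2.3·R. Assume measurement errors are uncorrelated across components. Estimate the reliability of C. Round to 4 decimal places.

Var(C) = 19.8² + 0.7²·12.5² + 2.3²·8.1² + 2·[0.7·19.8·12.5·0.47 + 2.3·19.8·8.1·0.73 + 1.61·12.5·8.1·0.58] = 815.679 + 890.506 = 1706.18.
Because errors are independent across components, Cov(Tᵢ,Tⱼ) = Cov(Xᵢ,Xⱼ); the off-diagonal part of the true-score variance is the same as above.
True-score variance = [19.8²·0.81 + 0.7²·12.5²·0.66 + 2.3²·8.1²·0.85] + 890.506 = 663.099 + 890.506 = 1553.6.
Reliability = 1553.6 / 1706.18 = 0.9106.

0.9106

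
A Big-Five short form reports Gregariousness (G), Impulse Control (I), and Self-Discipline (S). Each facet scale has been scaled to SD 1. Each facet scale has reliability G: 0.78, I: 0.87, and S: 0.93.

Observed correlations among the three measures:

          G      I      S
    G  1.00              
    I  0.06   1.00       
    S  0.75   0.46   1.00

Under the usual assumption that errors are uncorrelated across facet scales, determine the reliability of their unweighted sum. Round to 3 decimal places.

Var(G+I+S) = 3 + 2·[0.06 + 0.75 + 0.46] = 3 + 2.54 = 5.54.
Under uncorrelated errors the observed covariances equal the true-score covariances, so only the own-variance terms attenuate.
True-score variance = [0.78 + 0.87 + 0.93] + 2.54 = 2.58 + 2.54 = 5.12.
Reliability = 5.12 / 5.54 = 0.924.

0.924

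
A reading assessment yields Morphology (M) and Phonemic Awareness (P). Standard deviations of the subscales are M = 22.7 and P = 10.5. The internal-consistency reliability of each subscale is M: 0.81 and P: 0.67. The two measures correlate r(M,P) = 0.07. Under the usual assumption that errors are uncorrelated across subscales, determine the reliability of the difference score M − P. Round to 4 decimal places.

Var(M−P) = 22.7² + 10.5² − 2·22.7·10.5·0.07 = 625.54 − 33.369 = 592.171.
Because errors are independent across components, Cov(Tᵢ,Tⱼ) = Cov(Xᵢ,Xⱼ); the off-diagonal part of the true-score variance is the same as above.
True-score variance = [22.7²·0.81 + 10.5²·0.67] − 33.369 = 491.252 − 33.369 = 457.883.
Reliability = 457.883 / 592.171 = 0.7732.

0.7732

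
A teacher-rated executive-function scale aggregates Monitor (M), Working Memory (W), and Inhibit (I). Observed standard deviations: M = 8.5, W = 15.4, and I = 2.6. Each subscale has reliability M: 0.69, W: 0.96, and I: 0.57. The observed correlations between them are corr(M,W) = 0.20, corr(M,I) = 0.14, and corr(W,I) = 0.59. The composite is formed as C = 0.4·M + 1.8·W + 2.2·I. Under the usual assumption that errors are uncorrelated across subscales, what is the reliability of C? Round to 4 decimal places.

0.9536

Var(C) = 0.4²·8.5² + 1.8²·15.4² + 2.2²·2.6² + 2·[0.72·8.5·15.4·0.20 + 0.88·8.5·2.6·0.14 + 3.96·15.4·2.6·0.59] = 812.677 + 230.244 = 1042.92.
With uncorrelated errors the cross-covariances are all true-score covariance, so they carry over unchanged; only the diagonal terms shrink to ρᵢσᵢ².
True-score variance = [0.4²·8.5²·0.69 + 1.8²·15.4²·0.96 + 2.2²·2.6²·0.57] + 230.244 = 764.288 + 230.244 = 994.532.
Reliability = 994.532 / 1042.92 = 0.9536.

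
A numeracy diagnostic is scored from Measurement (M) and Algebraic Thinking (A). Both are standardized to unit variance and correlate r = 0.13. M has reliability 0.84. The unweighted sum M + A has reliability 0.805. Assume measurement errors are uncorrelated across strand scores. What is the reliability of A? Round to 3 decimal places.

0.719

Var(M+A) = 2 + 2·0.13 = 2.260.
True-score variance = ρ_M + ρ_A + 2·0.13, so 0.805 = (0.84 + ρ_A + 0.26) / 2.260.
ρ_A = 0.805·2.260 − 0.84 − 0.26 = 0.719.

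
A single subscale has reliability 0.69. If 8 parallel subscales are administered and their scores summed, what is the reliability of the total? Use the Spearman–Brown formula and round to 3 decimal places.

ρ_k = kρ / (1 + (k−1)ρ) = 8·0.69 / (1 + 7·0.69) = 5.520 / 5.830 = 0.947.

0.947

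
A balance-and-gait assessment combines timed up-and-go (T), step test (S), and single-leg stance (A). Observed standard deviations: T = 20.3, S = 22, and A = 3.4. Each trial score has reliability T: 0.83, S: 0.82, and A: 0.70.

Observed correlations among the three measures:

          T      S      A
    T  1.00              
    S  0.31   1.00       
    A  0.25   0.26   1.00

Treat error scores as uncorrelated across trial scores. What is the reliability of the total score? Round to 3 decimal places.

0.872

Var(T+S+A) = 20.3² + 22² + 3.4² + 2·[20.3·22·0.31 + 20.3·3.4·0.25 + 22·3.4·0.26] = 907.65 + 350.298 = 1257.95.
With uncorrelated errors the cross-covariances are all true-score covariance, so they carry over unchanged; only the diagonal terms shrink to ρᵢσᵢ².
True-score variance = [20.3²·0.83 + 22²·0.82 + 3.4²·0.70] + 350.298 = 747.007 + 350.298 = 1097.3.
Reliability = 1097.3 / 1257.95 = 0.872.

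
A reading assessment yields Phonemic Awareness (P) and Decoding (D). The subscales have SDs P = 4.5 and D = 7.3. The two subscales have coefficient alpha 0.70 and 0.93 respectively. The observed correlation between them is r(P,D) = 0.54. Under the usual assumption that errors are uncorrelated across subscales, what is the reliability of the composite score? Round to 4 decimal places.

0.9101

Var(P+D) = 4.5² + 7.3² + 2·[4.5·7.3·0.54] = 73.54 + 35.478 = 109.018.
Because errors are independent across components, Cov(Tᵢ,Tⱼ) = Cov(Xᵢ,Xⱼ); the off-diagonal part of the true-score variance is the same as above.
True-score variance = [4.5²·0.70 + 7.3²·0.93] + 35.478 = 63.7347 + 35.478 = 99.2127.
Reliability = 99.2127 / 109.018 = 0.9101.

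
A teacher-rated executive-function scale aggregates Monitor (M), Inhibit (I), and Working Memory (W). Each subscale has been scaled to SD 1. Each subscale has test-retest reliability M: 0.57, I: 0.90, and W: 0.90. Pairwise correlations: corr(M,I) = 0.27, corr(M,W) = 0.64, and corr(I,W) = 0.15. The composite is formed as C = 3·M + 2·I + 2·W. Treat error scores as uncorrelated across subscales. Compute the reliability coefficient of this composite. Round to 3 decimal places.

0.840

Var(C) = 3² + 2² + 2² + 2·[6·0.27 + 6·0.64 + 4·0.15] = 17 + 12.12 = 29.12.
With uncorrelated errors the cross-covariances are all true-score covariance, so they carry over unchanged; only the diagonal terms shrink to ρᵢσᵢ².
True-score variance = [3²·0.57 + 2²·0.90 + 2²·0.90] + 12.12 = 12.33 + 12.12 = 24.45.
Reliability = 24.45 / 29.12 = 0.840.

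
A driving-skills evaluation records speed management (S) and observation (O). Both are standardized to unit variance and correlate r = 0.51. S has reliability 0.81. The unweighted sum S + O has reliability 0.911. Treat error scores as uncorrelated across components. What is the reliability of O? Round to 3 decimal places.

0.921

Var(S+O) = 2 + 2·0.51 = 3.020.
True-score variance = ρ_S + ρ_O + 2·0.51, so 0.911 = (0.81 + ρ_O + 1.02) / 3.020.
ρ_O = 0.911·3.020 − 0.81 − 1.02 = 0.921.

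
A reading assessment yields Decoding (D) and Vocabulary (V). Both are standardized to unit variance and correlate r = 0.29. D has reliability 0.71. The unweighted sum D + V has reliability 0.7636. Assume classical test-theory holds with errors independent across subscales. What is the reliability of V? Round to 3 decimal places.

0.680

Var(D+V) = 2 + 2·0.29 = 2.580.
True-score variance = ρ_D + ρ_V + 2·0.29, so 0.7636 = (0.71 + ρ_V + 0.58) / 2.580.
ρ_V = 0.7636·2.580 − 0.71 − 0.58 = 0.680.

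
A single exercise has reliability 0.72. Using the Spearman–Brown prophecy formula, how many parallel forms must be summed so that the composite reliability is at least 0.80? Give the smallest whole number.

k ≥ ρ*(1−ρ₁)/(ρ₁(1−ρ*)) = 0.80·0.28 / (0.72·0.20) = 1.556.
Smallest integer k = 2.

2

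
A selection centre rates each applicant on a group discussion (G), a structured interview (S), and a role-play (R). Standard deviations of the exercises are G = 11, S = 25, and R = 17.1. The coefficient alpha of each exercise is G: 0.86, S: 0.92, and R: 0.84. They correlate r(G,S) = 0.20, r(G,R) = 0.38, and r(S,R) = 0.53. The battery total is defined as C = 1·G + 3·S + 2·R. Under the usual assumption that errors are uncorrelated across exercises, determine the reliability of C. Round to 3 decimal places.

Var(C) = 11² + 3²·25² + 2²·17.1² + 2·[3·11·25·0.20 + 2·11·17.1·0.38 + 6·25·17.1·0.53] = 6915.64 + 3334.81 = 10250.5.
With uncorrelated errors the cross-covariances are all true-score covariance, so they carry over unchanged; only the diagonal terms shrink to ρᵢσᵢ².
True-score variance = [11²·0.86 + 3²·25²·0.92 + 2²·17.1²·0.84] + 3334.81 = 6261.56 + 3334.81 = 9596.37.
Reliability = 9596.37 / 10250.5 = 0.936.

0.936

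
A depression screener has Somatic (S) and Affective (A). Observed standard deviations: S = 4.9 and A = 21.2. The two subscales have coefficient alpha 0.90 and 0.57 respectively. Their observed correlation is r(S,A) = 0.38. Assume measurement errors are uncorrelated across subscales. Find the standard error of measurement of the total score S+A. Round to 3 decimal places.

13.988

Var(total) = 473.45 + 78.9488 = 552.399.
True-score variance = 277.79 + 78.9488 = 356.739, so reliability = 0.6458.
Error variance = 552.399 − 356.739 = 195.66; SEM = √195.66 = 13.988.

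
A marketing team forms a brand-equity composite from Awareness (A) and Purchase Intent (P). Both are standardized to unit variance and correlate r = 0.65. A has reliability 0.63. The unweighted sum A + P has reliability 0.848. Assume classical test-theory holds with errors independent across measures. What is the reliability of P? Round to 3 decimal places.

Var(A+P) = 2 + 2·0.65 = 3.300.
True-score variance = ρ_A + ρ_P + 2·0.65, so 0.848 = (0.63 + ρ_P + 1.30) / 3.300.
ρ_P = 0.848·3.300 − 0.63 − 1.30 = 0.868.

0.868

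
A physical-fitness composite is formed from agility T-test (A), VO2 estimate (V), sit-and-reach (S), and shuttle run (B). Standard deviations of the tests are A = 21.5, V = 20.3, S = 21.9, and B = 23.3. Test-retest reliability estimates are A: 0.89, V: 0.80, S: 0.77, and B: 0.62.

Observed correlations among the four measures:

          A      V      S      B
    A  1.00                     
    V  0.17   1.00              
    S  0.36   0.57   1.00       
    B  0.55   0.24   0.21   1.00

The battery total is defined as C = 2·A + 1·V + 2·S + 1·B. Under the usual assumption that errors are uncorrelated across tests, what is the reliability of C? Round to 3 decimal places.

Var(C) = 2²·21.5² + 20.3² + 2²·21.9² + 23.3² + 2·[2·21.5·20.3·0.17 + 4·21.5·21.9·0.36 + 2·21.5·23.3·0.55 + 2·20.3·21.9·0.57 + 20.3·23.3·0.24 + 2·21.9·23.3·0.21] = 4722.42 + 4424.21 = 9146.63.
With uncorrelated errors the cross-covariances are all true-score covariance, so they carry over unchanged; only the diagonal terms shrink to ρᵢσᵢ².
True-score variance = [2²·21.5²·0.89 + 20.3²·0.80 + 2²·21.9²·0.77 + 23.3²·0.62] + 4424.21 = 3789.07 + 4424.21 = 8213.28.
Reliability = 8213.28 / 9146.63 = 0.898.

0.898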